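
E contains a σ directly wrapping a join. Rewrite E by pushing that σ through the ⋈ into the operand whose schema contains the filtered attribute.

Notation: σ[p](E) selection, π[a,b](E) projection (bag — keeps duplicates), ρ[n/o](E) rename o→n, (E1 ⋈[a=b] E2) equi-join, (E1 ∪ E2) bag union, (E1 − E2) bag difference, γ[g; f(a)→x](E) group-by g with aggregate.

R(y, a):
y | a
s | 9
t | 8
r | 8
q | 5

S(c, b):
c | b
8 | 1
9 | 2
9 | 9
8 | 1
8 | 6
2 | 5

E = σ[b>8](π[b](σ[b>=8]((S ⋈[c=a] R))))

σ filters on b, owned by the left side.
E' = σ[b>8](π[b]((σ[b>=8](S) ⋈[c=a] R)))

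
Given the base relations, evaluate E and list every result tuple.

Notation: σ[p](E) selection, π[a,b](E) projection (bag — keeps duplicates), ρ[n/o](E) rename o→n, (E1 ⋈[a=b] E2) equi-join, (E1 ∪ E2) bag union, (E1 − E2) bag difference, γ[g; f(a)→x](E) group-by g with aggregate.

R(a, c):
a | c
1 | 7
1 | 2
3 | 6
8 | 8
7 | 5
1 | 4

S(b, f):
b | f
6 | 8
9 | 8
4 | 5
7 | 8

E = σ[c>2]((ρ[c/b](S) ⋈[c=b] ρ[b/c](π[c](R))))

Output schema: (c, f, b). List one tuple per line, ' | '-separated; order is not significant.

Stepwise |·|:
  S → 4
  ρ[c/b](S) → 4
  R → 6
  π[c](R) → 6
  ρ[b/c](π[c](R)) → 6
  (ρ[c/b](S) ⋈[c=b] ρ[b/c](π[c](R))) → 3
  σ[c>2]((ρ[c/b](S) ⋈[c=b] ρ[b/c](π[c](R)))) → 3

== RESULT ==
c | f | b
4 | 5 | 4
6 | 8 | 6
7 | 8 | 7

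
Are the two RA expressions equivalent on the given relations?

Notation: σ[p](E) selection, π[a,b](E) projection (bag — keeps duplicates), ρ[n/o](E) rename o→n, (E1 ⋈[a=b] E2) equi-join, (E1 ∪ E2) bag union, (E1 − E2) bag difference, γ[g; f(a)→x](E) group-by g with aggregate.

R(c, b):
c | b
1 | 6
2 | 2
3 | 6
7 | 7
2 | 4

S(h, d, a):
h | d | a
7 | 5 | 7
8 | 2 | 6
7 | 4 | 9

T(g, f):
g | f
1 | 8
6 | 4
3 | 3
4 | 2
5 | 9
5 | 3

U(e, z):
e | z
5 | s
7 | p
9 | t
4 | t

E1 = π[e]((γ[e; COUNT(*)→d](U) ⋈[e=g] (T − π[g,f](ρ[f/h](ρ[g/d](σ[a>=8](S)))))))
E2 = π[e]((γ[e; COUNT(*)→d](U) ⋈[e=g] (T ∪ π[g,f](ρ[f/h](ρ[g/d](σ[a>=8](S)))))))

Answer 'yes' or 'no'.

E1 stepwise |·|:
  U → 4
  γ[e; COUNT(*)→d](U) → 4
  T → 6
  S → 3
  σ[a>=8](S) → 1
  ρ[g/d](σ[a>=8](S)) → 1
  ρ[f/h](ρ[g/d](σ[a>=8](S))) → 1
  π[g,f](ρ[f/h](ρ[g/d](σ[a>=8](S)))) → 1
  (T − π[g,f](ρ[f/h](ρ[g/d](σ[a>=8](S))))) → 6
  (γ[e; COUNT(*)→d](U) ⋈[e=g] (T − π[g,f](ρ[f/h](ρ[g/d](σ[a>=8](S)))))) → 3
  π[e]((γ[e; COUNT(*)→d](U) ⋈[e=g] (T − π[g,f](ρ[f/h](ρ[g/d](σ[a>=8](S))))))) → 3
E2 stepwise |·|:
  U → 4
  γ[e; COUNT(*)→d](U) → 4
  T → 6
  S → 3
  σ[a>=8](S) → 1
  ρ[g/d](σ[a>=8](S)) → 1
  ρ[f/h](ρ[g/d](σ[a>=8](S))) → 1
  π[g,f](ρ[f/h](ρ[g/d](σ[a>=8](S)))) → 1
  (T ∪ π[g,f](ρ[f/h](ρ[g/d](σ[a>=8](S))))) → 7
  (γ[e; COUNT(*)→d](U) ⋈[e=g] (T ∪ π[g,f](ρ[f/h](ρ[g/d](σ[a>=8](S)))))) → 4
  π[e]((γ[e; COUNT(*)→d](U) ⋈[e=g] (T ∪ π[g,f](ρ[f/h](ρ[g/d](σ[a>=8](S))))))) → 4

E1 result:
e
4
5
5
E2 result:
e
4
4
5
5
Witness: (4,) appears 1× in E1 but 2× in E2.

no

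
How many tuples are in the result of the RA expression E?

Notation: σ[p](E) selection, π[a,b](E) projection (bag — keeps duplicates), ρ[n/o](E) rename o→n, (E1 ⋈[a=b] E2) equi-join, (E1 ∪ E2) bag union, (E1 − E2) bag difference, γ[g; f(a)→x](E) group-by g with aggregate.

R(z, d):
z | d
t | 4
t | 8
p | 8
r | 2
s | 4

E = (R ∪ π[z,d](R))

Row counts bottom-up:
  R → 5
  R → 5
  π[z,d](R) → 5
  (R ∪ π[z,d](R)) → 10

|E| = 10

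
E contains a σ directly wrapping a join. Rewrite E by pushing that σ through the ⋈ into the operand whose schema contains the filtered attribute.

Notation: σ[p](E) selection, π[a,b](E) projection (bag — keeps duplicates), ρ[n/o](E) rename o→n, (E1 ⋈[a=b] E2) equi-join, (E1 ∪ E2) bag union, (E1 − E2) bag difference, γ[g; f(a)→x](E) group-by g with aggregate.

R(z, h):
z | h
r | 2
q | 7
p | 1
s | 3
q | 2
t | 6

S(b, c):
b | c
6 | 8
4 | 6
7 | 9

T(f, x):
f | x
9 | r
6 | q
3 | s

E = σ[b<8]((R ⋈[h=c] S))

σ filters on b, owned by the right side.
E' = (R ⋈[h=c] σ[b<8](S))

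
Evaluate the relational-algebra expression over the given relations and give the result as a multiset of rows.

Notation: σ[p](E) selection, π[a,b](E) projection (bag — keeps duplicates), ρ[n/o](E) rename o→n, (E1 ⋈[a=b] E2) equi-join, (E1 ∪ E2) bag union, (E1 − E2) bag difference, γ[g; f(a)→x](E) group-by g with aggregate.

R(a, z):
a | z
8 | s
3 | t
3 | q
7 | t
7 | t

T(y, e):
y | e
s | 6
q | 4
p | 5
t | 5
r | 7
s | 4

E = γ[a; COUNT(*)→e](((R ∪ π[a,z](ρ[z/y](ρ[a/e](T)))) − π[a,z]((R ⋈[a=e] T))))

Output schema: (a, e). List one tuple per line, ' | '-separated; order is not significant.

Per-node cardinality:
  R → 5
  T → 6
  ρ[a/e](T) → 6
  ρ[z/y](ρ[a/e](T)) → 6
  π[a,z](ρ[z/y](ρ[a/e](T))) → 6
  (R ∪ π[a,z](ρ[z/y](ρ[a/e](T)))) → 11
  R → 5
  T → 6
  (R ⋈[a=e] T) → 2
  π[a,z]((R ⋈[a=e] T)) → 2
  ((R ∪ π[a,z](ρ[z/y](ρ[a/e](T)))) − π[a,z]((R ⋈[a=e] T))) → 9
  γ[a; COUNT(*)→e](((R ∪ π[a,z](ρ[z/y](ρ[a/e](T)))) − π[a,z]((R ⋈[a=e] T)))) → 6

== RESULT ==
a | e
3 | 2
4 | 2
5 | 2
6 | 1
7 | 1
8 | 1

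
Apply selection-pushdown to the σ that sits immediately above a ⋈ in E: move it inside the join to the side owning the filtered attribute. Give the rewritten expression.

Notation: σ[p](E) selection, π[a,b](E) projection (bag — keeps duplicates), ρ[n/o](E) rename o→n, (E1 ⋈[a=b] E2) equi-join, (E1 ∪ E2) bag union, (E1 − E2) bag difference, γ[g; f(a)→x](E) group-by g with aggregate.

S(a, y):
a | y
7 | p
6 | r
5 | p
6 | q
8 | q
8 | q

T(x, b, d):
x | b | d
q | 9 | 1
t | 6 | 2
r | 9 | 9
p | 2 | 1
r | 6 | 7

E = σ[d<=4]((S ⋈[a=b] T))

σ filters on d, owned by the right side.
E' = (S ⋈[a=b] σ[d<=4](T))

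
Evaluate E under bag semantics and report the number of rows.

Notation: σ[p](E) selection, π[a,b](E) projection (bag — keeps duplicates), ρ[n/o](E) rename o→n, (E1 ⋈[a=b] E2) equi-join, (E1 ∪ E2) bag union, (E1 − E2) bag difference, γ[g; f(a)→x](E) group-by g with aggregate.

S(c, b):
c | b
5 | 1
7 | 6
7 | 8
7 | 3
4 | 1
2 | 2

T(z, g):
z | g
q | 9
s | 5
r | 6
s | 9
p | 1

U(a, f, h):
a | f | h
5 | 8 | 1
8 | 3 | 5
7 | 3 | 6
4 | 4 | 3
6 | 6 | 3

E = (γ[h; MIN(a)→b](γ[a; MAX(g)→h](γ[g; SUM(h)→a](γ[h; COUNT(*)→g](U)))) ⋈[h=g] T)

Per-node cardinality:
  U → 5
  γ[h; COUNT(*)→g](U) → 4
  γ[g; SUM(h)→a](γ[h; COUNT(*)→g](U)) → 2
  γ[a; MAX(g)→h](γ[g; SUM(h)→a](γ[h; COUNT(*)→g](U))) → 2
  γ[h; MIN(a)→b](γ[a; MAX(g)→h](γ[g; SUM(h)→a](γ[h; COUNT(*)→g](U)))) → 2
  T → 5
  (γ[h; MIN(a)→b](γ[a; MAX(g)→h](γ[g; SUM(h)→a](γ[h; COUNT(*)→g](U)))) ⋈[h=g] T) → 1

|E| = 1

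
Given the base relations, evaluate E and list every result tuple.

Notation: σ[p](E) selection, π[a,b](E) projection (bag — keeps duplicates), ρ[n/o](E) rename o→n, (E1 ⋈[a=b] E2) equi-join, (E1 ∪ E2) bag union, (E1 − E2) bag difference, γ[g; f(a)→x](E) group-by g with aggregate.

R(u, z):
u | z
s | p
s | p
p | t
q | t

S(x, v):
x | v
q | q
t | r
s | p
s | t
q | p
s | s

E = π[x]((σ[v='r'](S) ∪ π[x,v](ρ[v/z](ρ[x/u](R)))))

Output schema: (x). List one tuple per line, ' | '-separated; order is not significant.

Subexpression sizes:
  S → 6
  σ[v='r'](S) → 1
  R → 4
  ρ[x/u](R) → 4
  ρ[v/z](ρ[x/u](R)) → 4
  π[x,v](ρ[v/z](ρ[x/u](R))) → 4
  (σ[v='r'](S) ∪ π[x,v](ρ[v/z](ρ[x/u](R)))) → 5
  π[x]((σ[v='r'](S) ∪ π[x,v](ρ[v/z](ρ[x/u](R))))) → 5

== RESULT ==
x
p
q
s
s
t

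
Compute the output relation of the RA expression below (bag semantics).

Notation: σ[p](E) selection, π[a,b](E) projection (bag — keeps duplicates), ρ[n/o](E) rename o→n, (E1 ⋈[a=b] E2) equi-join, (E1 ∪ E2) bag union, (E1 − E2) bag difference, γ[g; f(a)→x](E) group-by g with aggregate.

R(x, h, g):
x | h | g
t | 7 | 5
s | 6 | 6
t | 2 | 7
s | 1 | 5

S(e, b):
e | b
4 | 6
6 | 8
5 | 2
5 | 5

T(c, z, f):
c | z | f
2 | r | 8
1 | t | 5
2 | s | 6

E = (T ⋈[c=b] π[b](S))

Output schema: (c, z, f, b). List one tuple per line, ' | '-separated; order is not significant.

Per-node cardinality:
  T → 3
  S → 4
  π[b](S) → 4
  (T ⋈[c=b] π[b](S)) → 2

== RESULT ==
c | z | f | b
2 | r | 8 | 2
2 | s | 6 | 2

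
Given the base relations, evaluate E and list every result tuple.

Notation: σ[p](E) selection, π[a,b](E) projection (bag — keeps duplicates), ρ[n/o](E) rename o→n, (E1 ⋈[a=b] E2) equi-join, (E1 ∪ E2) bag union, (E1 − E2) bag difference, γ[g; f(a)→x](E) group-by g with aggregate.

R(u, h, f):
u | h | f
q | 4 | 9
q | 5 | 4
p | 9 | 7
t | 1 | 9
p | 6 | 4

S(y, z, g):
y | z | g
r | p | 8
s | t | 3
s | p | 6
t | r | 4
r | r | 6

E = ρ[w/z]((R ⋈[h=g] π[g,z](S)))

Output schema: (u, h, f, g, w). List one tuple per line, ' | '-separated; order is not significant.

Subexpression sizes:
  R → 5
  S → 5
  π[g,z](S) → 5
  (R ⋈[h=g] π[g,z](S)) → 3
  ρ[w/z]((R ⋈[h=g] π[g,z](S))) → 3

== RESULT ==
u | h | f | g | w
p | 6 | 4 | 6 | p
p | 6 | 4 | 6 | r
q | 4 | 9 | 4 | r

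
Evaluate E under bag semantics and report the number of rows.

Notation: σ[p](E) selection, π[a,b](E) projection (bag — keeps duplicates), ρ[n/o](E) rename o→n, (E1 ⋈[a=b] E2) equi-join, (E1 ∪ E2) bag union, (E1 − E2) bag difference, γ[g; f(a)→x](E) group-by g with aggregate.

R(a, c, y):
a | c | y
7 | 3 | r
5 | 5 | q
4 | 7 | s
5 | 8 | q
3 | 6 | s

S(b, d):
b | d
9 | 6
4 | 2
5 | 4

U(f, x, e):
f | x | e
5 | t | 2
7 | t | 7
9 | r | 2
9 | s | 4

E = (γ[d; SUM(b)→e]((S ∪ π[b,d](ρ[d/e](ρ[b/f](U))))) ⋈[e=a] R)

Per-node cardinality:
  S → 3
  U → 4
  ρ[b/f](U) → 4
  ρ[d/e](ρ[b/f](U)) → 4
  π[b,d](ρ[d/e](ρ[b/f](U))) → 4
  (S ∪ π[b,d](ρ[d/e](ρ[b/f](U)))) → 7
  γ[d; SUM(b)→e]((S ∪ π[b,d](ρ[d/e](ρ[b/f](U))))) → 4
  R → 5
  (γ[d; SUM(b)→e]((S ∪ π[b,d](ρ[d/e](ρ[b/f](U))))) ⋈[e=a] R) → 1

|E| = 1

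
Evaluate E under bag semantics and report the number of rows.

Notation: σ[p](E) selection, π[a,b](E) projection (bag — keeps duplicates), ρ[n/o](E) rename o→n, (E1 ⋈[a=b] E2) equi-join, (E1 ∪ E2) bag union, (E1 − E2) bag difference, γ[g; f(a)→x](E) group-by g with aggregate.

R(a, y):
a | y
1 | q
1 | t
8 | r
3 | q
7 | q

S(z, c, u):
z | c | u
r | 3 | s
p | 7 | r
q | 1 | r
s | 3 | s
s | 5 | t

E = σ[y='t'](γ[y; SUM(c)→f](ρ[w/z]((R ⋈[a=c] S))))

Stepwise |·|:
  R → 5
  S → 5
  (R ⋈[a=c] S) → 5
  ρ[w/z]((R ⋈[a=c] S)) → 5
  γ[y; SUM(c)→f](ρ[w/z]((R ⋈[a=c] S))) → 2
  σ[y='t'](γ[y; SUM(c)→f](ρ[w/z]((R ⋈[a=c] S)))) → 1

|E| = 1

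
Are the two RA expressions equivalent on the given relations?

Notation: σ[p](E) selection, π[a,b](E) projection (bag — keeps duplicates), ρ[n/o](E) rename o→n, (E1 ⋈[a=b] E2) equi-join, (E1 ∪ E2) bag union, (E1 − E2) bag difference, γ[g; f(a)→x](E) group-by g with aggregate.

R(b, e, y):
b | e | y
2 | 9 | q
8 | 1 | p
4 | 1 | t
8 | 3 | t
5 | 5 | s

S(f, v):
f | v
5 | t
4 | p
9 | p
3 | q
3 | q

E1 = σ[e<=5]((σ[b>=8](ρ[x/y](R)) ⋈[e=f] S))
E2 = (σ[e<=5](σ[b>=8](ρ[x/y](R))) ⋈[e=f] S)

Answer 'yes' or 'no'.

E1 per-node cardinality:
  R → 5
  ρ[x/y](R) → 5
  σ[b>=8](ρ[x/y](R)) → 2
  S → 5
  (σ[b>=8](ρ[x/y](R)) ⋈[e=f] S) → 2
  σ[e<=5]((σ[b>=8](ρ[x/y](R)) ⋈[e=f] S)) → 2
E2 per-node cardinality:
  R → 5
  ρ[x/y](R) → 5
  σ[b>=8](ρ[x/y](R)) → 2
  σ[e<=5](σ[b>=8](ρ[x/y](R))) → 2
  S → 5
  (σ[e<=5](σ[b>=8](ρ[x/y](R))) ⋈[e=f] S) → 2

E1 and E2 produce the same multiset:
b | e | x | f | v
8 | 3 | t | 3 | q
8 | 3 | t | 3 | q

yes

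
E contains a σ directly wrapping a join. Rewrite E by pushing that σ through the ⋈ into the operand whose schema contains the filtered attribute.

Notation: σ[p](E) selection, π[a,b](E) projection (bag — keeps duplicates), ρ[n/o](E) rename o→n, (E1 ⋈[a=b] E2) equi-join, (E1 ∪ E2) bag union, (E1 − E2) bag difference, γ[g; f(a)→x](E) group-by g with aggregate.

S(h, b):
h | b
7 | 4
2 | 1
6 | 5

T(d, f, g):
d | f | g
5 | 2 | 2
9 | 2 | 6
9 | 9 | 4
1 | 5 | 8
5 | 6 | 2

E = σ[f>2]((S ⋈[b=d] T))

σ filters on f, owned by the right side.
E' = (S ⋈[b=d] σ[f>2](T))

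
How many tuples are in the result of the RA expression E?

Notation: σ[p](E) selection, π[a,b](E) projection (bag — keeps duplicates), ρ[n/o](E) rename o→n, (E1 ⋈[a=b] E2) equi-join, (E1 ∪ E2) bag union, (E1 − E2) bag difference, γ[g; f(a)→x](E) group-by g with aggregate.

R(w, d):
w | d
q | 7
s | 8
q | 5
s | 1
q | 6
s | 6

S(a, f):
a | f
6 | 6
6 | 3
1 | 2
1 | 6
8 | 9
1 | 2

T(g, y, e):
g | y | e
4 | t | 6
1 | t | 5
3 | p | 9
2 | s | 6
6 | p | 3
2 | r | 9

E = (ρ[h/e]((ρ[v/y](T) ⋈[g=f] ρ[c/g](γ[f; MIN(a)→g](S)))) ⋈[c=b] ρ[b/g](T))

Per-node cardinality:
  T → 6
  ρ[v/y](T) → 6
  S → 6
  γ[f; MIN(a)→g](S) → 4
  ρ[c/g](γ[f; MIN(a)→g](S)) → 4
  (ρ[v/y](T) ⋈[g=f] ρ[c/g](γ[f; MIN(a)→g](S))) → 4
  ρ[h/e]((ρ[v/y](T) ⋈[g=f] ρ[c/g](γ[f; MIN(a)→g](S)))) → 4
  T → 6
  ρ[b/g](T) → 6
  (ρ[h/e]((ρ[v/y](T) ⋈[g=f] ρ[c/g](γ[f; MIN(a)→g](S)))) ⋈[c=b] ρ[b/g](T)) → 4

|E| = 4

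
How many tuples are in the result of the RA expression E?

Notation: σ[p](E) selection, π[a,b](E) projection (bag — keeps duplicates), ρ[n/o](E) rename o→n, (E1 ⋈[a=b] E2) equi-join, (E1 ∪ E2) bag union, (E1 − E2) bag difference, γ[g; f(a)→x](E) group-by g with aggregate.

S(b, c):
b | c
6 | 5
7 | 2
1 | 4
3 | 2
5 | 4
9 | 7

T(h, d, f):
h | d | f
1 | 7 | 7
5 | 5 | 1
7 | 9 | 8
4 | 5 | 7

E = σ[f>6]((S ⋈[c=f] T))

Per-node cardinality:
  S → 6
  T → 4
  (S ⋈[c=f] T) → 2
  σ[f>6]((S ⋈[c=f] T)) → 2

|E| = 2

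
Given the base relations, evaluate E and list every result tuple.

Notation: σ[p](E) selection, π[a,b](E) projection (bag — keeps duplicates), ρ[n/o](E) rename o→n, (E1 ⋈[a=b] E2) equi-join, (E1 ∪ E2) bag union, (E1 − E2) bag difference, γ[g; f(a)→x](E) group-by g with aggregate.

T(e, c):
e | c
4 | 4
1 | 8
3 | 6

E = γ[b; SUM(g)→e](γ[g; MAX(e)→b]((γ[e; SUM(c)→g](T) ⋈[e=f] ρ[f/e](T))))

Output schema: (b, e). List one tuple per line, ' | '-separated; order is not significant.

Stepwise |·|:
  T → 3
  γ[e; SUM(c)→g](T) → 3
  T → 3
  ρ[f/e](T) → 3
  (γ[e; SUM(c)→g](T) ⋈[e=f] ρ[f/e](T)) → 3
  γ[g; MAX(e)→b]((γ[e; SUM(c)→g](T) ⋈[e=f] ρ[f/e](T))) → 3
  γ[b; SUM(g)→e](γ[g; MAX(e)→b]((γ[e; SUM(c)→g](T) ⋈[e=f] ρ[f/e](T)))) → 3

== RESULT ==
b | e
1 | 8
3 | 6
4 | 4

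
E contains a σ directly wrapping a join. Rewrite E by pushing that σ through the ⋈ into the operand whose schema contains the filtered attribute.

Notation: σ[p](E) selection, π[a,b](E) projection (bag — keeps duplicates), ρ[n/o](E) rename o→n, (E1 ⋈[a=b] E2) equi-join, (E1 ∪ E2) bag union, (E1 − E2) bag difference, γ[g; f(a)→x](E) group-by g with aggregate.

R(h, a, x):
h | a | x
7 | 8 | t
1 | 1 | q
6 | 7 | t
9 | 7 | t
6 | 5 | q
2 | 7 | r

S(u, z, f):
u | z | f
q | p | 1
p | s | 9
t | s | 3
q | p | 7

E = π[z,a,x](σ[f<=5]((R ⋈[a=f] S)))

σ filters on f, owned by the right side.
E' = π[z,a,x]((R ⋈[a=f] σ[f<=5](S)))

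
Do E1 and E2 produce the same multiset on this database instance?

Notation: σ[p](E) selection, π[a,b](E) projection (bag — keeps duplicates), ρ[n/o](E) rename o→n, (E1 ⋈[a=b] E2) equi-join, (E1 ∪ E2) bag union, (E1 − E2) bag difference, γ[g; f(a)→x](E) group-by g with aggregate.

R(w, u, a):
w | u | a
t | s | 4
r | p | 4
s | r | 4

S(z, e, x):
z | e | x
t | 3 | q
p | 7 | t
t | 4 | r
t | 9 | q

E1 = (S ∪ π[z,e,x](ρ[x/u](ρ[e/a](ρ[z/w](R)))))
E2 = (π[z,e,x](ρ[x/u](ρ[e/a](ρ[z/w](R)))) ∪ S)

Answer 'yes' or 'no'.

E1 subexpression sizes:
  S → 4
  R → 3
  ρ[z/w](R) → 3
  ρ[e/a](ρ[z/w](R)) → 3
  ρ[x/u](ρ[e/a](ρ[z/w](R))) → 3
  π[z,e,x](ρ[x/u](ρ[e/a](ρ[z/w](R)))) → 3
  (S ∪ π[z,e,x](ρ[x/u](ρ[e/a](ρ[z/w](R))))) → 7
E2 subexpression sizes:
  R → 3
  ρ[z/w](R) → 3
  ρ[e/a](ρ[z/w](R)) → 3
  ρ[x/u](ρ[e/a](ρ[z/w](R))) → 3
  π[z,e,x](ρ[x/u](ρ[e/a](ρ[z/w](R)))) → 3
  S → 4
  (π[z,e,x](ρ[x/u](ρ[e/a](ρ[z/w](R)))) ∪ S) → 7

E1 and E2 produce the same multiset:
z | e | x
p | 7 | t
r | 4 | p
s | 4 | r
t | 3 | q
t | 4 | r
t | 4 | s
t | 9 | q

yes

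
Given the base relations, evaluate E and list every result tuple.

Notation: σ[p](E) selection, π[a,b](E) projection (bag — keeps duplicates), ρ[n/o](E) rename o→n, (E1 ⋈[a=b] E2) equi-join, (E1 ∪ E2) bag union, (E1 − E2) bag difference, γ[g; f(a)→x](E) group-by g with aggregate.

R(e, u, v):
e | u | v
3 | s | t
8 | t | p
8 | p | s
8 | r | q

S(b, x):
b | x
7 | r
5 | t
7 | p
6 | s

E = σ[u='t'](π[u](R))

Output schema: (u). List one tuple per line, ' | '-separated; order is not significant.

Per-node cardinality:
  R → 4
  π[u](R) → 4
  σ[u='t'](π[u](R)) → 1

== RESULT ==
u
t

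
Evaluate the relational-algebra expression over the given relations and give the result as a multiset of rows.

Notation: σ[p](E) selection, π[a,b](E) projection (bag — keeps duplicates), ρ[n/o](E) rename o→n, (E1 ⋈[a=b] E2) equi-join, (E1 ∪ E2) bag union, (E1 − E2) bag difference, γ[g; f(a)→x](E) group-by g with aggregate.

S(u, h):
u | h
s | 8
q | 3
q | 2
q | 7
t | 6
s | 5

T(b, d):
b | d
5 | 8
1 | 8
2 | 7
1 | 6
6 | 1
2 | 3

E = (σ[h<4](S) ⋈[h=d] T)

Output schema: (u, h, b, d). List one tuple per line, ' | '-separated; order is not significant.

Subexpression sizes:
  S → 6
  σ[h<4](S) → 2
  T → 6
  (σ[h<4](S) ⋈[h=d] T) → 1

== RESULT ==
u | h | b | d
q | 3 | 2 | 3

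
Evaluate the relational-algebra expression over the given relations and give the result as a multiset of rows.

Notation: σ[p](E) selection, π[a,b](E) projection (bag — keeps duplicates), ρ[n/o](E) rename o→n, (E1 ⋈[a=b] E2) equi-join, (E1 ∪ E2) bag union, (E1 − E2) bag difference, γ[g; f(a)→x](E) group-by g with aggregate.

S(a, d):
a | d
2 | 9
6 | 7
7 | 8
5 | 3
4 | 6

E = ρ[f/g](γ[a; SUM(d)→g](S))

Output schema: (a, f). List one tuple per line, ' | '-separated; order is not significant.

Subexpression sizes:
  S → 5
  γ[a; SUM(d)→g](S) → 5
  ρ[f/g](γ[a; SUM(d)→g](S)) → 5

== RESULT ==
a | f
2 | 9
4 | 6
5 | 3
6 | 7
7 | 8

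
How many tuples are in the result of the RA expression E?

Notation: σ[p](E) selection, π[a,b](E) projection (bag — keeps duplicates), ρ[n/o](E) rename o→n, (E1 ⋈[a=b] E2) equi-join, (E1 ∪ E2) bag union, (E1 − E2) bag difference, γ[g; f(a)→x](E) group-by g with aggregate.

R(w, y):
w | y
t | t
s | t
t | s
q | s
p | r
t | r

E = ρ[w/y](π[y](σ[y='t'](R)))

Row counts bottom-up:
  R → 6
  σ[y='t'](R) → 2
  π[y](σ[y='t'](R)) → 2
  ρ[w/y](π[y](σ[y='t'](R))) → 2

|E| = 2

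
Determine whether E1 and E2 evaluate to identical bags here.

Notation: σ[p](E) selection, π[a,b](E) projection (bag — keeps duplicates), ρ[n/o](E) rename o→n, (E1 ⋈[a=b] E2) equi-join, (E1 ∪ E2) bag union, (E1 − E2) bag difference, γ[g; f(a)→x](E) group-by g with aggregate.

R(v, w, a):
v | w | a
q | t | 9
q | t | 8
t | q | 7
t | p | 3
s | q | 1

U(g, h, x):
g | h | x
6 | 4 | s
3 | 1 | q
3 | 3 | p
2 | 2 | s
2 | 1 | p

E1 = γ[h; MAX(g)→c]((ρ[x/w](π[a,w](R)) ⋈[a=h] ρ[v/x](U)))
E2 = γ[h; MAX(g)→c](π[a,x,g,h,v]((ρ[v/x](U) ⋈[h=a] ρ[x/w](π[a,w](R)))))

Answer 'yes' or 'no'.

E1 stepwise |·|:
  R → 5
  π[a,w](R) → 5
  ρ[x/w](π[a,w](R)) → 5
  U → 5
  ρ[v/x](U) → 5
  (ρ[x/w](π[a,w](R)) ⋈[a=h] ρ[v/x](U)) → 3
  γ[h; MAX(g)→c]((ρ[x/w](π[a,w](R)) ⋈[a=h] ρ[v/x](U))) → 2
E2 stepwise |·|:
  U → 5
  ρ[v/x](U) → 5
  R → 5
  π[a,w](R) → 5
  ρ[x/w](π[a,w](R)) → 5
  (ρ[v/x](U) ⋈[h=a] ρ[x/w](π[a,w](R))) → 3
  π[a,x,g,h,v]((ρ[v/x](U) ⋈[h=a] ρ[x/w](π[a,w](R)))) → 3
  γ[h; MAX(g)→c](π[a,x,g,h,v]((ρ[v/x](U) ⋈[h=a] ρ[x/w](π[a,w](R))))) → 2

E1 and E2 produce the same multiset:
h | c
1 | 3
3 | 3

yes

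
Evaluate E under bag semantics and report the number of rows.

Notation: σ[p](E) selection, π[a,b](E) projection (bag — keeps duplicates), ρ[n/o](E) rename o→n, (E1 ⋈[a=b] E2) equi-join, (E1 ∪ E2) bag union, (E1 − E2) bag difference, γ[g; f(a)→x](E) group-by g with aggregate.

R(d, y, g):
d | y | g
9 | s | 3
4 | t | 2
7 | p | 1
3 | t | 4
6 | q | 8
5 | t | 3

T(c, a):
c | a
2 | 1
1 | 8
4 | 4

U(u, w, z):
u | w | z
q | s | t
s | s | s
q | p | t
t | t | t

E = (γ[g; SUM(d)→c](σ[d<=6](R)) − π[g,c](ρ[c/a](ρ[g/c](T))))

Row counts bottom-up:
  R → 6
  σ[d<=6](R) → 4
  γ[g; SUM(d)→c](σ[d<=6](R)) → 4
  T → 3
  ρ[g/c](T) → 3
  ρ[c/a](ρ[g/c](T)) → 3
  π[g,c](ρ[c/a](ρ[g/c](T))) → 3
  (γ[g; SUM(d)→c](σ[d<=6](R)) − π[g,c](ρ[c/a](ρ[g/c](T)))) → 4

|E| = 4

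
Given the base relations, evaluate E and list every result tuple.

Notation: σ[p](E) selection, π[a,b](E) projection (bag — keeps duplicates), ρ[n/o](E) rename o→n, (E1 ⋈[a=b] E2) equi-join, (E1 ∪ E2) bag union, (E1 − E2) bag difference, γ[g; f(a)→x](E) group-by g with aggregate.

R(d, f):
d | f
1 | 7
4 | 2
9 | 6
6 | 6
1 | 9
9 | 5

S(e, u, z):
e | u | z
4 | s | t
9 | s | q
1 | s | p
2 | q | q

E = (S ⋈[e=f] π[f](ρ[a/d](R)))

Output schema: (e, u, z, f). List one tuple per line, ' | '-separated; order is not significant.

Stepwise |·|:
  S → 4
  R → 6
  ρ[a/d](R) → 6
  π[f](ρ[a/d](R)) → 6
  (S ⋈[e=f] π[f](ρ[a/d](R))) → 2

== RESULT ==
e | u | z | f
2 | q | q | 2
9 | s | q | 9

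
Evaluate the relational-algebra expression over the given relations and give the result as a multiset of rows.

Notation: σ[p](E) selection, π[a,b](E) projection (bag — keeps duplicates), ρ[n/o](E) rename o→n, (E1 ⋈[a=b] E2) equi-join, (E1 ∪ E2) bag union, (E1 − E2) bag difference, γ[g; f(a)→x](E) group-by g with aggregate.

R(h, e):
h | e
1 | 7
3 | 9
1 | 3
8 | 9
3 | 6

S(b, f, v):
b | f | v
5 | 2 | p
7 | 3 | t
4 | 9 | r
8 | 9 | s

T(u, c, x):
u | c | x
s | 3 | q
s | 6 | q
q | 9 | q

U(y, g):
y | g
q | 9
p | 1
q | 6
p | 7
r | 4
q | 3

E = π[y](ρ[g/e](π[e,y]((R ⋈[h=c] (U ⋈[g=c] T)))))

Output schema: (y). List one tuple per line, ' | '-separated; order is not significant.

Stepwise |·|:
  R → 5
  U → 6
  T → 3
  (U ⋈[g=c] T) → 3
  (R ⋈[h=c] (U ⋈[g=c] T)) → 2
  π[e,y]((R ⋈[h=c] (U ⋈[g=c] T))) → 2
  ρ[g/e](π[e,y]((R ⋈[h=c] (U ⋈[g=c] T)))) → 2
  π[y](ρ[g/e](π[e,y]((R ⋈[h=c] (U ⋈[g=c] T))))) → 2

== RESULT ==
y
q
q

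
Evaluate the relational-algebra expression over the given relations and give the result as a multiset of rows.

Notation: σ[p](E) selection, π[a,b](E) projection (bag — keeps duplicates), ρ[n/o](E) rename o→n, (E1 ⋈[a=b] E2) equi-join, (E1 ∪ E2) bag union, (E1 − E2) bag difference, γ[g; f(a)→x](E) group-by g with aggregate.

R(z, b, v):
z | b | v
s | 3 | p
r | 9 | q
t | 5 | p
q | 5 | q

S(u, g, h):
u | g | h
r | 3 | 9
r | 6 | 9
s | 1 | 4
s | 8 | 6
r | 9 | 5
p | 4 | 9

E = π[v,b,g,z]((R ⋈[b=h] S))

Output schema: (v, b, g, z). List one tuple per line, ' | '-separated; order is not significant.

Stepwise |·|:
  R → 4
  S → 6
  (R ⋈[b=h] S) → 5
  π[v,b,g,z]((R ⋈[b=h] S)) → 5

== RESULT ==
v | b | g | z
p | 5 | 9 | t
q | 5 | 9 | q
q | 9 | 3 | r
q | 9 | 4 | r
q | 9 | 6 | r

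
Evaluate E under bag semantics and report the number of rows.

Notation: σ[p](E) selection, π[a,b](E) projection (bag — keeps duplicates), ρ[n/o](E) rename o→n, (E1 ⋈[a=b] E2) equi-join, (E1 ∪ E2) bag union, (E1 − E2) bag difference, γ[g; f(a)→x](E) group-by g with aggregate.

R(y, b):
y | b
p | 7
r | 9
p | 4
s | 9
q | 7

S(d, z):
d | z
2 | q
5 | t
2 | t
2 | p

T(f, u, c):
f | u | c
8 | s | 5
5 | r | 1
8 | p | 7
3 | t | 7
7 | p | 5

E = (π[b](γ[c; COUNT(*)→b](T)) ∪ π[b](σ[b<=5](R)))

Per-node cardinality:
  T → 5
  γ[c; COUNT(*)→b](T) → 3
  π[b](γ[c; COUNT(*)→b](T)) → 3
  R → 5
  σ[b<=5](R) → 1
  π[b](σ[b<=5](R)) → 1
  (π[b](γ[c; COUNT(*)→b](T)) ∪ π[b](σ[b<=5](R))) → 4

|E| = 4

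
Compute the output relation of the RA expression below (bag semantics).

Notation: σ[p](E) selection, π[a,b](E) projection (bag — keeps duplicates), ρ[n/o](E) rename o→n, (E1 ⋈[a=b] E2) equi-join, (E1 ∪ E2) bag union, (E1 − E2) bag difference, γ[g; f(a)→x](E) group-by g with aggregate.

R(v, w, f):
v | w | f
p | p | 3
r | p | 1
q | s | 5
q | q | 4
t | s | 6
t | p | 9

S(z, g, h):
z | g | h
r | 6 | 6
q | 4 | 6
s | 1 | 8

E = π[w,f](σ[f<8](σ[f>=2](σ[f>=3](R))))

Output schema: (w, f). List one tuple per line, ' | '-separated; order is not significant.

Subexpression sizes:
  R → 6
  σ[f>=3](R) → 5
  σ[f>=2](σ[f>=3](R)) → 5
  σ[f<8](σ[f>=2](σ[f>=3](R))) → 4
  π[w,f](σ[f<8](σ[f>=2](σ[f>=3](R)))) → 4

== RESULT ==
w | f
p | 3
q | 4
s | 5
s | 6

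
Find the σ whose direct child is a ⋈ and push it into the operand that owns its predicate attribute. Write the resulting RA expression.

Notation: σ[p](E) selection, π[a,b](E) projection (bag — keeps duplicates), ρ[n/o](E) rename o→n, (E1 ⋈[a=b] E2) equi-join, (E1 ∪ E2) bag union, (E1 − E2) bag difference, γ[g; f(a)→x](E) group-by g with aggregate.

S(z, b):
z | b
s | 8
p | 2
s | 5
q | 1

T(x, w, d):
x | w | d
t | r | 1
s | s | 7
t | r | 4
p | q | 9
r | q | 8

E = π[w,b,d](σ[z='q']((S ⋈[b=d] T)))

σ filters on z, owned by the left side.
E' = π[w,b,d]((σ[z='q'](S) ⋈[b=d] T))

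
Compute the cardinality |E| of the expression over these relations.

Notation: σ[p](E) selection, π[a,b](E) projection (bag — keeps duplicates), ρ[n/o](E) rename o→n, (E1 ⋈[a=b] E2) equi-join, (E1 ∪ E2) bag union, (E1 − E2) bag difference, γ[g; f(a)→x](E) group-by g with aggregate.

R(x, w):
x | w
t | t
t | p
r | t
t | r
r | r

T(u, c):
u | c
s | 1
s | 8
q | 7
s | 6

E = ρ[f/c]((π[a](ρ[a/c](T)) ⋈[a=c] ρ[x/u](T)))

Per-node cardinality:
  T → 4
  ρ[a/c](T) → 4
  π[a](ρ[a/c](T)) → 4
  T → 4
  ρ[x/u](T) → 4
  (π[a](ρ[a/c](T)) ⋈[a=c] ρ[x/u](T)) → 4
  ρ[f/c]((π[a](ρ[a/c](T)) ⋈[a=c] ρ[x/u](T))) → 4

|E| = 4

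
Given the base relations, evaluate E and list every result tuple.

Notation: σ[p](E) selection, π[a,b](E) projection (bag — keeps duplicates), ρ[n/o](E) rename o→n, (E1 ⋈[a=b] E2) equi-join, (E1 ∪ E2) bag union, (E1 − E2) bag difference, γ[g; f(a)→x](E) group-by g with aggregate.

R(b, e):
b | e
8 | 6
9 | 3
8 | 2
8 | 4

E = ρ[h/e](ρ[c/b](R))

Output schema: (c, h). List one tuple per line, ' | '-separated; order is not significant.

Row counts bottom-up:
  R → 4
  ρ[c/b](R) → 4
  ρ[h/e](ρ[c/b](R)) → 4

== RESULT ==
c | h
8 | 2
8 | 4
8 | 6
9 | 3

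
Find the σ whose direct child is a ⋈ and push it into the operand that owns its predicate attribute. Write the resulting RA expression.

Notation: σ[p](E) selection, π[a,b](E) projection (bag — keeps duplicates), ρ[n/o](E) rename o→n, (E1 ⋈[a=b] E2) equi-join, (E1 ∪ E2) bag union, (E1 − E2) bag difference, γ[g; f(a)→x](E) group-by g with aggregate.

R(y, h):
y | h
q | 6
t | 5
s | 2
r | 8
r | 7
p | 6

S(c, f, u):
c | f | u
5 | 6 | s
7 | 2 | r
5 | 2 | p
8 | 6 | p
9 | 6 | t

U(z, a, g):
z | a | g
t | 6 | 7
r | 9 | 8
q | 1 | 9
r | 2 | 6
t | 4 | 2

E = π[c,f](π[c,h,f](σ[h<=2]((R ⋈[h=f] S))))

σ filters on h, owned by the left side.
E' = π[c,f](π[c,h,f]((σ[h<=2](R) ⋈[h=f] S)))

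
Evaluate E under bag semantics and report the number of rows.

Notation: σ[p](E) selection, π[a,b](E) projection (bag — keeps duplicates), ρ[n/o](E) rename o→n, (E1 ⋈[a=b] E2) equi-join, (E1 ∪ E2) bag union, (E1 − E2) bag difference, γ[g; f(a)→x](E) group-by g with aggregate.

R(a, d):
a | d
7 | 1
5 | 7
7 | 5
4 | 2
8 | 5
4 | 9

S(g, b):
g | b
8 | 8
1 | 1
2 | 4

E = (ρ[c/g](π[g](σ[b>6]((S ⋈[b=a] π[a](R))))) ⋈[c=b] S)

Subexpression sizes:
  S → 3
  R → 6
  π[a](R) → 6
  (S ⋈[b=a] π[a](R)) → 3
  σ[b>6]((S ⋈[b=a] π[a](R))) → 1
  π[g](σ[b>6]((S ⋈[b=a] π[a](R)))) → 1
  ρ[c/g](π[g](σ[b>6]((S ⋈[b=a] π[a](R))))) → 1
  S → 3
  (ρ[c/g](π[g](σ[b>6]((S ⋈[b=a] π[a](R))))) ⋈[c=b] S) → 1

|E| = 1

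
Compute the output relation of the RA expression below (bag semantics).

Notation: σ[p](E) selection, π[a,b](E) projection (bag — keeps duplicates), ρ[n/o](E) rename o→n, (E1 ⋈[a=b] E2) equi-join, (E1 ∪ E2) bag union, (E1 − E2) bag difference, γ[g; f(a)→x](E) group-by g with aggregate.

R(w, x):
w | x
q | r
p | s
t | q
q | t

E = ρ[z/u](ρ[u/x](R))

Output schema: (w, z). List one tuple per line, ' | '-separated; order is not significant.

Subexpression sizes:
  R → 4
  ρ[u/x](R) → 4
  ρ[z/u](ρ[u/x](R)) → 4

== RESULT ==
w | z
p | s
q | r
q | t
t | q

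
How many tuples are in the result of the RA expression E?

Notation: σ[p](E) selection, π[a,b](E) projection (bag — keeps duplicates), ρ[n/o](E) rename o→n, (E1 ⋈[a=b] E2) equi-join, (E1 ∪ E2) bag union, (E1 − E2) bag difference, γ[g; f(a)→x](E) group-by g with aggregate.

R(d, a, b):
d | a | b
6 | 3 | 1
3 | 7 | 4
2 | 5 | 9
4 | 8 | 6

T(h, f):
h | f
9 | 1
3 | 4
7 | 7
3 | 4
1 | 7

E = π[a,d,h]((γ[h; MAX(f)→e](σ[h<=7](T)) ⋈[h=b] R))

Row counts bottom-up:
  T → 5
  σ[h<=7](T) → 4
  γ[h; MAX(f)→e](σ[h<=7](T)) → 3
  R → 4
  (γ[h; MAX(f)→e](σ[h<=7](T)) ⋈[h=b] R) → 1
  π[a,d,h]((γ[h; MAX(f)→e](σ[h<=7](T)) ⋈[h=b] R)) → 1

|E| = 1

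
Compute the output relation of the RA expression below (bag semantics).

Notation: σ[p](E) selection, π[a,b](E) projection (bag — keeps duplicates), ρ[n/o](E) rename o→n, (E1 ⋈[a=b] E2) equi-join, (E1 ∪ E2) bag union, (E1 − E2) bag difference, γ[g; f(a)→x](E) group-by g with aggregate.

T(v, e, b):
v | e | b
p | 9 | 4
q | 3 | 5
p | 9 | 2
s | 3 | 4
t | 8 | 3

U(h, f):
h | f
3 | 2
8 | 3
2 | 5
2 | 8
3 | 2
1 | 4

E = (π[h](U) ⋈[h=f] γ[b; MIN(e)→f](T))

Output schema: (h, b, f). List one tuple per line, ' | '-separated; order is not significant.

Row counts bottom-up:
  U → 6
  π[h](U) → 6
  T → 5
  γ[b; MIN(e)→f](T) → 4
  (π[h](U) ⋈[h=f] γ[b; MIN(e)→f](T)) → 5

== RESULT ==
h | b | f
3 | 4 | 3
3 | 4 | 3
3 | 5 | 3
3 | 5 | 3
8 | 3 | 8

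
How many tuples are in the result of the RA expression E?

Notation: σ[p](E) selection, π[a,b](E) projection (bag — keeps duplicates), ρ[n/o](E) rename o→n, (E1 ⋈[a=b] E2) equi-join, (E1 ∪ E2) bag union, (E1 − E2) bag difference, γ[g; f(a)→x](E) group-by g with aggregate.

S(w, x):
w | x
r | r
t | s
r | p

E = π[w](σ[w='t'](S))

Row counts bottom-up:
  S → 3
  σ[w='t'](S) → 1
  π[w](σ[w='t'](S)) → 1

|E| = 1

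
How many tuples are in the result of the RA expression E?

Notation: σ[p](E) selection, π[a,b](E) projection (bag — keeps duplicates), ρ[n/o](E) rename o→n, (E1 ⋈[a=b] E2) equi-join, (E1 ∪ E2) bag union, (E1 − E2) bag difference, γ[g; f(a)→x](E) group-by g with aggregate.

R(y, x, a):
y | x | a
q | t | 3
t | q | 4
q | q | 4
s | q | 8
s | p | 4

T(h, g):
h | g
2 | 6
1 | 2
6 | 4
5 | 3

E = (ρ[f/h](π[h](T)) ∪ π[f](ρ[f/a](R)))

Row counts bottom-up:
  T → 4
  π[h](T) → 4
  ρ[f/h](π[h](T)) → 4
  R → 5
  ρ[f/a](R) → 5
  π[f](ρ[f/a](R)) → 5
  (ρ[f/h](π[h](T)) ∪ π[f](ρ[f/a](R))) → 9

|E| = 9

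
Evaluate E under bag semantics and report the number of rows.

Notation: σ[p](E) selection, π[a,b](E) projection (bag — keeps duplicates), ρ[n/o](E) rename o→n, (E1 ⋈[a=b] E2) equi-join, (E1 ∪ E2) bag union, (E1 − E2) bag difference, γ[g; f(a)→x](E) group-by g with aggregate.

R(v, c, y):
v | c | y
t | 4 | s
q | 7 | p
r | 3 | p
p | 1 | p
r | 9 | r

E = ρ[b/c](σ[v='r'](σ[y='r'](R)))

Subexpression sizes:
  R → 5
  σ[y='r'](R) → 1
  σ[v='r'](σ[y='r'](R)) → 1
  ρ[b/c](σ[v='r'](σ[y='r'](R))) → 1

|E| = 1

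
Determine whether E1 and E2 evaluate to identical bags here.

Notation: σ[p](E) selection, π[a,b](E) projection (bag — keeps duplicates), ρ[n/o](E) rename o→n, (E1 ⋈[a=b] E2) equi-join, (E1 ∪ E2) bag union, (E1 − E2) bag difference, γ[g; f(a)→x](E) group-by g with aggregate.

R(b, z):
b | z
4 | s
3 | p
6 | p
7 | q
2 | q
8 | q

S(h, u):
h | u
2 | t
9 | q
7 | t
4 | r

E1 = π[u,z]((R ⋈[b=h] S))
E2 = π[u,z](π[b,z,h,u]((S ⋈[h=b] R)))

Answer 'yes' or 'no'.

E1 subexpression sizes:
  R → 6
  S → 4
  (R ⋈[b=h] S) → 3
  π[u,z]((R ⋈[b=h] S)) → 3
E2 subexpression sizes:
  S → 4
  R → 6
  (S ⋈[h=b] R) → 3
  π[b,z,h,u]((S ⋈[h=b] R)) → 3
  π[u,z](π[b,z,h,u]((S ⋈[h=b] R))) → 3

E1 and E2 produce the same multiset:
u | z
r | s
t | q
t | q

yes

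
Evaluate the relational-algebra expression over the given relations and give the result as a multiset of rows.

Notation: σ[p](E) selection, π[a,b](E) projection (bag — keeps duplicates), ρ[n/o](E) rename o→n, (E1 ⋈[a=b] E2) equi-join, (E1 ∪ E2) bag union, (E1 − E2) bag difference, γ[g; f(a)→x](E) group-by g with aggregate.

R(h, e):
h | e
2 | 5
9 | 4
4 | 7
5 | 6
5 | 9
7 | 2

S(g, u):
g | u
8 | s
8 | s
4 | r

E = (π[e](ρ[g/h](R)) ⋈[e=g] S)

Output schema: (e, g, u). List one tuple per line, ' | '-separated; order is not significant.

Per-node cardinality:
  R → 6
  ρ[g/h](R) → 6
  π[e](ρ[g/h](R)) → 6
  S → 3
  (π[e](ρ[g/h](R)) ⋈[e=g] S) → 1

== RESULT ==
e | g | u
4 | 4 | r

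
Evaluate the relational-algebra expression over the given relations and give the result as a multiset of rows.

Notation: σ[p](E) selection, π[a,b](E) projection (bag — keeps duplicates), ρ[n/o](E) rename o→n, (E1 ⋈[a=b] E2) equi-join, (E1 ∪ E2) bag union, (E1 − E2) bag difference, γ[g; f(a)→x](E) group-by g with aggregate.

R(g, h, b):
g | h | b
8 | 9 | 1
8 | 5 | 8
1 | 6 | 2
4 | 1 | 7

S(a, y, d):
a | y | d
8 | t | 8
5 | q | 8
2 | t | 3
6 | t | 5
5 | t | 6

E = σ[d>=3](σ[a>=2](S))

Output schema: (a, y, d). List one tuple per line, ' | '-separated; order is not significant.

Row counts bottom-up:
  S → 5
  σ[a>=2](S) → 5
  σ[d>=3](σ[a>=2](S)) → 5

== RESULT ==
a | y | d
2 | t | 3
5 | q | 8
5 | t | 6
6 | t | 5
8 | t | 8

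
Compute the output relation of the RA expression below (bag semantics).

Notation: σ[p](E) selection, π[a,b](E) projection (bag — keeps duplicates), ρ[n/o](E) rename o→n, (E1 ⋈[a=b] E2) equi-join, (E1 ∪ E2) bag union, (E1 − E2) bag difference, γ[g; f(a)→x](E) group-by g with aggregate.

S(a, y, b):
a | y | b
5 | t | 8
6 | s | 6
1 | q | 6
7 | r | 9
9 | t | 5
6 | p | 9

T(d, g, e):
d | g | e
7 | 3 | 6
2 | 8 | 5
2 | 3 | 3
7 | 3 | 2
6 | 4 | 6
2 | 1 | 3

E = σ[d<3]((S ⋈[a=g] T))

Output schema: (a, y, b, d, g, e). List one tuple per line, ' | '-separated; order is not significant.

Stepwise |·|:
  S → 6
  T → 6
  (S ⋈[a=g] T) → 1
  σ[d<3]((S ⋈[a=g] T)) → 1

== RESULT ==
a | y | b | d | g | e
1 | q | 6 | 2 | 1 | 3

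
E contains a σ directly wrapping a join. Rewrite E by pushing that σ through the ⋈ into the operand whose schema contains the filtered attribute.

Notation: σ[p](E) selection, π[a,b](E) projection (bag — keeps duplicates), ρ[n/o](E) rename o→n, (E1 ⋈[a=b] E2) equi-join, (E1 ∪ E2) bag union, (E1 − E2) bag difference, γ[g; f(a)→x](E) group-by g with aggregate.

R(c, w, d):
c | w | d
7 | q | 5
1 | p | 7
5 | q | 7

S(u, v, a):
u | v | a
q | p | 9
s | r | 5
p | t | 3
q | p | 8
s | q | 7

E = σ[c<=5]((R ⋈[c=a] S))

σ filters on c, owned by the left side.
E' = (σ[c<=5](R) ⋈[c=a] S)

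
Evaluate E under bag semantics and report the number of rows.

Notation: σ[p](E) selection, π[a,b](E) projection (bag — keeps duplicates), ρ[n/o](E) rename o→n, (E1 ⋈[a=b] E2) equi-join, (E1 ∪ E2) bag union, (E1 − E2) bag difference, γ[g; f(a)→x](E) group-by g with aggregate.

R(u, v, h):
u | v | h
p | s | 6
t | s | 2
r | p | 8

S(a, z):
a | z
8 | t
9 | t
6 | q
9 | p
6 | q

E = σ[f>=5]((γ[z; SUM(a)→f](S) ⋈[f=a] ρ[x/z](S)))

Row counts bottom-up:
  S → 5
  γ[z; SUM(a)→f](S) → 3
  S → 5
  ρ[x/z](S) → 5
  (γ[z; SUM(a)→f](S) ⋈[f=a] ρ[x/z](S)) → 2
  σ[f>=5]((γ[z; SUM(a)→f](S) ⋈[f=a] ρ[x/z](S))) → 2

|E| = 2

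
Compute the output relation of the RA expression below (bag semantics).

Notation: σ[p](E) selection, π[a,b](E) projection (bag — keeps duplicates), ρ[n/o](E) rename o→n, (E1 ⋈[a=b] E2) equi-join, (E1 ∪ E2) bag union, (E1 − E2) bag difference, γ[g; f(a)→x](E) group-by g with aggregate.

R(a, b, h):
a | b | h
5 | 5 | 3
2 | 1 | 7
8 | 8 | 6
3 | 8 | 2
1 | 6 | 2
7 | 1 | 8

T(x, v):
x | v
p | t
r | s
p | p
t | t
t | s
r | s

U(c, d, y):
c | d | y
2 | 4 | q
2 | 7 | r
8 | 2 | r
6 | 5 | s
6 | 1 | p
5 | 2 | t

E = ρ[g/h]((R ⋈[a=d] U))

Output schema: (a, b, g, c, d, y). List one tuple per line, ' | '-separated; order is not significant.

Stepwise |·|:
  R → 6
  U → 6
  (R ⋈[a=d] U) → 5
  ρ[g/h]((R ⋈[a=d] U)) → 5

== RESULT ==
a | b | g | c | d | y
1 | 6 | 2 | 6 | 1 | p
2 | 1 | 7 | 5 | 2 | t
2 | 1 | 7 | 8 | 2 | r
5 | 5 | 3 | 6 | 5 | s
7 | 1 | 8 | 2 | 7 | r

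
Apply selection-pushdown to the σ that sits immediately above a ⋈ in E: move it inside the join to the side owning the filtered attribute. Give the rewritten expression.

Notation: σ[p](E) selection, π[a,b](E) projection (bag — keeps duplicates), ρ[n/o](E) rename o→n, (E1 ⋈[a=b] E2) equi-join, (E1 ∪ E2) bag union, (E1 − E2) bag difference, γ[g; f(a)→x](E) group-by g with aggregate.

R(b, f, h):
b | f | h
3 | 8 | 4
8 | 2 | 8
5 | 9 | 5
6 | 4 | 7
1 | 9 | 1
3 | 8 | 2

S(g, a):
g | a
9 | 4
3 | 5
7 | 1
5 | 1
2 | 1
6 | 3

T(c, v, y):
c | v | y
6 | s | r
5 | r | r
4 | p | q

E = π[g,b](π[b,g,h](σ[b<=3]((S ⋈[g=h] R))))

σ filters on b, owned by the right side.
E' = π[g,b](π[b,g,h]((S ⋈[g=h] σ[b<=3](R))))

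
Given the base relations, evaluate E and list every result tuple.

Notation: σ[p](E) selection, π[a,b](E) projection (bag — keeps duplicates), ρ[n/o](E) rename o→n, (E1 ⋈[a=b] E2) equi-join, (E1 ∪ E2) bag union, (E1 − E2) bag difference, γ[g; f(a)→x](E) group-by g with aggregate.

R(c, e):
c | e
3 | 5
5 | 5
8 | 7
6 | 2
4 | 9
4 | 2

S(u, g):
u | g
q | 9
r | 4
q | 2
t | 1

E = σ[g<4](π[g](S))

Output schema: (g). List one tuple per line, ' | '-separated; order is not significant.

Subexpression sizes:
  S → 4
  π[g](S) → 4
  σ[g<4](π[g](S)) → 2

== RESULT ==
g
1
2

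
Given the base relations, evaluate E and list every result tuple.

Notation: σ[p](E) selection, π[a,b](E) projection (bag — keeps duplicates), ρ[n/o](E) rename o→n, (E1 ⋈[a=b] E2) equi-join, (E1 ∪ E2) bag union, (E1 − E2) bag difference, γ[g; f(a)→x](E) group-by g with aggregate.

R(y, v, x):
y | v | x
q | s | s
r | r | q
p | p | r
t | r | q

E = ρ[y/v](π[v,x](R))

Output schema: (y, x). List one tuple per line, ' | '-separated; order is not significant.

Per-node cardinality:
  R → 4
  π[v,x](R) → 4
  ρ[y/v](π[v,x](R)) → 4

== RESULT ==
y | x
p | r
r | q
r | q
s | s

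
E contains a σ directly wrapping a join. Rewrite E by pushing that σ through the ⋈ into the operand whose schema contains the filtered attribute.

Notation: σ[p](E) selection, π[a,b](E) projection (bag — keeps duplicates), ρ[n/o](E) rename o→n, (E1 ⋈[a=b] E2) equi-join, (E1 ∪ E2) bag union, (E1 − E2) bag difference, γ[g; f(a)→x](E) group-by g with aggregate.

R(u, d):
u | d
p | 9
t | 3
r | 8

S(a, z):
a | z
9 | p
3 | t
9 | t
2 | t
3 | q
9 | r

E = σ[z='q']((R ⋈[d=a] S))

σ filters on z, owned by the right side.
E' = (R ⋈[d=a] σ[z='q'](S))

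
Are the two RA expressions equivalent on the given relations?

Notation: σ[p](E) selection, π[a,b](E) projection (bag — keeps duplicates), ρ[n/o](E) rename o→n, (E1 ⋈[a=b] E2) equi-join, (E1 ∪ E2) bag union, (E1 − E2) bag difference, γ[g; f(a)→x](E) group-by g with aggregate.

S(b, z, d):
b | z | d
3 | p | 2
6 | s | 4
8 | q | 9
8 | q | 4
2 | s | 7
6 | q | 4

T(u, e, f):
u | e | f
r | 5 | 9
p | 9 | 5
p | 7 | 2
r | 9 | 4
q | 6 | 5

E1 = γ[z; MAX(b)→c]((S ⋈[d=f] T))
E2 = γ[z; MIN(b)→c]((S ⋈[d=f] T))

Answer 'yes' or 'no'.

E1 per-node cardinality:
  S → 6
  T → 5
  (S ⋈[d=f] T) → 5
  γ[z; MAX(b)→c]((S ⋈[d=f] T)) → 3
E2 per-node cardinality:
  S → 6
  T → 5
  (S ⋈[d=f] T) → 5
  γ[z; MIN(b)→c]((S ⋈[d=f] T)) → 3

E1 result:
z | c
p | 3
q | 8
s | 6
E2 result:
z | c
p | 3
q | 6
s | 6
Witness: ('q', 8) appears 1× in E1 but 0× in E2.

no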